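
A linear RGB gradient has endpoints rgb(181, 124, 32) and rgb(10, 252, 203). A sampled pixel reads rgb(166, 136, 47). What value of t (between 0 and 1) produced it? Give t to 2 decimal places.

Invert the lerp on the R channel (largest span, 171): t = (166 − 181) / (10 − 181) = -15/-171 = 0.087719.
Check on G: (136 − 124)/(252 − 124) = 0.09375 ✓

0.09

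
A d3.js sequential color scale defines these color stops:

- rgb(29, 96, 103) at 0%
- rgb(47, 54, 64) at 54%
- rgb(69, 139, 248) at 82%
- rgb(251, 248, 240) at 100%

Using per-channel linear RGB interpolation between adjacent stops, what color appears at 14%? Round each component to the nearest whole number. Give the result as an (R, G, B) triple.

14% lies between the 0% and 54% stops, so the local fraction is t = (14 − 0)/(54 − 0) = 14/54 ≈ 0.2593.
R = 29 + 0.2593 × (47 − 29) = 33.667 → 34
G = 96 + 0.2593 × (54 − 96) = 85.109 → 85
B = 103 + 0.2593 × (64 − 103) = 92.887 → 93

(34, 85, 93)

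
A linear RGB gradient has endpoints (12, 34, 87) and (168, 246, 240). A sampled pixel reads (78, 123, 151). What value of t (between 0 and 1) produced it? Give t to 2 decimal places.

0.42

Invert the lerp on the G channel (largest span, 212): t = (123 − 34) / (246 − 34) = 89/212 = 0.41981.
Check on R: (78 − 12)/(168 − 12) = 0.4231 ✓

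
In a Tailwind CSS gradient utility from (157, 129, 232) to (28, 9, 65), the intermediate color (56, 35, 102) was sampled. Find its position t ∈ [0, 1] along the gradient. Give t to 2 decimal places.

0.78

Invert the lerp on the B channel (largest span, 167): t = (102 − 232) / (65 − 232) = -130/-167 = 0.77844.
Check on R: (56 − 157)/(28 − 157) = 0.7829 ✓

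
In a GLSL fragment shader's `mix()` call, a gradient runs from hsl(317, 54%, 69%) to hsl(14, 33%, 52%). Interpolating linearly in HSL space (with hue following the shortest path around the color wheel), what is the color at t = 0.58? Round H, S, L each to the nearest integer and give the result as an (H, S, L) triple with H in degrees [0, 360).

(350, 42, 59)

Hue: 14 − 317 = -303°, but |-303| > 180 so the shorter arc goes the other way: Δh = -303 + 360 = 57°.
H = 317 + 0.58 × (57) = 350.06 → 350°
S = 54 + 0.58 × (33 − 54) = 41.82 → 42%
L = 69 + 0.58 × (52 − 69) = 59.14 → 59%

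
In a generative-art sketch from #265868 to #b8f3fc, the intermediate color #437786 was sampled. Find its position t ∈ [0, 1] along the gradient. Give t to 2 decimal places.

Invert the lerp on the G channel (largest span, 155): t = (119 − 88) / (243 − 88) = 31/155 = 0.2.
Check on R: (67 − 38)/(184 − 38) = 0.1986 ✓

0.20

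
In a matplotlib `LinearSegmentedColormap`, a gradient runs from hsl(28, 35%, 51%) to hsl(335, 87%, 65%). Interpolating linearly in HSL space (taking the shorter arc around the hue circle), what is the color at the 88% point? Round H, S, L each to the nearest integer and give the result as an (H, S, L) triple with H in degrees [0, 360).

(341, 81, 63)

Hue: 335 − 28 = 307°, but |307| > 180 so the shorter arc goes the other way: Δh = 307 − 360 = -53°.
H = 28 + 0.88 × (-53) = -18.64 → -19 → -19 mod 360 = 341°
S = 35 + 0.88 × (87 − 35) = 80.76 → 81%
L = 51 + 0.88 × (65 − 51) = 63.32 → 63%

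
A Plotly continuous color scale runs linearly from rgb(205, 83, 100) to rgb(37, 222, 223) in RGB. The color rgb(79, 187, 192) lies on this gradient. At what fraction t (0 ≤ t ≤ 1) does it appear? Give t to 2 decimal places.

0.75

Invert the lerp on the R channel (largest span, 168): t = (79 − 205) / (37 − 205) = -126/-168 = 0.75.
Check on G: (187 − 83)/(222 − 83) = 0.7482 ✓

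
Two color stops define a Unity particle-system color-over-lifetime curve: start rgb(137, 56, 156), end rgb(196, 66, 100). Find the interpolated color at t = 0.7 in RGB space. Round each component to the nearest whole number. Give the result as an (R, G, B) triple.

R = 137 + 0.7 × (196 − 137) = 137 + 0.7 × 59 = 178.3 → 178
G = 56 + 0.7 × (66 − 56) = 56 + 0.7 × 10 = 63 → 63
B = 156 + 0.7 × (100 − 156) = 156 + 0.7 × -56 = 116.8 → 117
So the blended color is (178, 63, 117), about #b23f75.

(178, 63, 117)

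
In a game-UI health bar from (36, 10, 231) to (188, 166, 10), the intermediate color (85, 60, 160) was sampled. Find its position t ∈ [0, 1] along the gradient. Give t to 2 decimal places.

Invert the lerp on the B channel (largest span, 221): t = (160 − 231) / (10 − 231) = -71/-221 = 0.32127.
Check on R: (85 − 36)/(188 − 36) = 0.3224 ✓

0.32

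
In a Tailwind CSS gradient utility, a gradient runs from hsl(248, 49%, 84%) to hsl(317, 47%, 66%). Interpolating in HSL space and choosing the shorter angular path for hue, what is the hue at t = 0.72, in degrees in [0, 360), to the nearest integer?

Hue arc: Δh = 317 − 248 = 69° (|Δh| ≤ 180, already the shorter path).
H = 248 + 0.72 × (69) = 297.68 → 298°

298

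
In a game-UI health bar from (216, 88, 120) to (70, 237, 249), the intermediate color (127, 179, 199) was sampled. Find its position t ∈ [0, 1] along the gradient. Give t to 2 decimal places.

Invert the lerp on the G channel (largest span, 149): t = (179 − 88) / (237 − 88) = 91/149 = 0.61074.
Check on R: (127 − 216)/(70 − 216) = 0.6096 ✓

0.61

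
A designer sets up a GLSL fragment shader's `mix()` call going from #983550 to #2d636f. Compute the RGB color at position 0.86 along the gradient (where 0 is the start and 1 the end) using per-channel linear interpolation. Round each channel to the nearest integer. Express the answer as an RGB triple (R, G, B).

(60, 93, 107)

#983550 → (152, 53, 80); #2d636f → (45, 99, 111).
R = 152 + 0.86 × (45 − 152) = 152 + 0.86 × -107 = 59.98 → 60
G = 53 + 0.86 × (99 − 53) = 53 + 0.86 × 46 = 92.56 → 93
B = 80 + 0.86 × (111 − 80) = 80 + 0.86 × 31 = 106.66 → 107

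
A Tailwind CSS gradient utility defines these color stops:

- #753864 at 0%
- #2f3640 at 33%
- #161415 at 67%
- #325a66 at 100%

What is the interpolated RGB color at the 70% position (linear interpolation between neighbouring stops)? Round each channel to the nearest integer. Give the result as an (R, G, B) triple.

(25, 26, 28)

70% lies between the 67% and 100% stops, so the local fraction is t = (70 − 67)/(100 − 67) = 3/33 ≈ 0.0909.
#161415 → (22, 20, 21); #325a66 → (50, 90, 102).
R = 22 + 0.0909 × (50 − 22) = 24.545 → 25
G = 20 + 0.0909 × (90 − 20) = 26.363 → 26
B = 21 + 0.0909 × (102 − 21) = 28.363 → 28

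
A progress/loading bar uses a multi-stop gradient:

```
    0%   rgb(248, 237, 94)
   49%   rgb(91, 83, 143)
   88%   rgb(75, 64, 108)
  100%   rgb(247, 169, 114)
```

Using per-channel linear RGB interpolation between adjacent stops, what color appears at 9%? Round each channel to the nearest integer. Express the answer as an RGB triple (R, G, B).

9% lies between the 0% and 49% stops, so the local fraction is t = (9 − 0)/(49 − 0) = 9/49 ≈ 0.1837.
R = 248 + 0.1837 × (91 − 248) = 219.159 → 219
G = 237 + 0.1837 × (83 − 237) = 208.71 → 209
B = 94 + 0.1837 × (143 − 94) = 103.001 → 103

(219, 209, 103)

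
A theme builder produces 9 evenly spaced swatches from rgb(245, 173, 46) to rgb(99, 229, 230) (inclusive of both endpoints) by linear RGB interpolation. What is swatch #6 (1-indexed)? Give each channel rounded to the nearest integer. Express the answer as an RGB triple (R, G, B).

(154, 208, 161)

With 9 swatches and endpoints inclusive, swatch 6 sits at t = (6 − 1)/(9 − 1) = 5/8 ≈ 0.625.
R = 245 + 0.625 × (99 − 245) = 153.75 → 154
G = 173 + 0.625 × (229 − 173) = 208 → 208
B = 46 + 0.625 × (230 − 46) = 161 → 161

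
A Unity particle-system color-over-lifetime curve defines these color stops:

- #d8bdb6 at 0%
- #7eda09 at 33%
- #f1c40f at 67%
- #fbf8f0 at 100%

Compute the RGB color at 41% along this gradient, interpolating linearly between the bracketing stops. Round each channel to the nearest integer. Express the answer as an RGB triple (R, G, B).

41% lies between the 33% and 67% stops, so the local fraction is t = (41 − 33)/(67 − 33) = 8/34 ≈ 0.2353.
#7eda09 → (126, 218, 9); #f1c40f → (241, 196, 15).
R = 126 + 0.2353 × (241 − 126) = 153.06 → 153
G = 218 + 0.2353 × (196 − 218) = 212.823 → 213
B = 9 + 0.2353 × (15 − 9) = 10.412 → 10

(153, 213, 10)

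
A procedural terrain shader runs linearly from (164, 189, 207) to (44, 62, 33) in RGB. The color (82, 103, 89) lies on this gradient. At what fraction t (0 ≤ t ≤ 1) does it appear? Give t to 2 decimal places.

Invert the lerp on the B channel (largest span, 174): t = (89 − 207) / (33 − 207) = -118/-174 = 0.67816.
Check on R: (82 − 164)/(44 − 164) = 0.6833 ✓

0.68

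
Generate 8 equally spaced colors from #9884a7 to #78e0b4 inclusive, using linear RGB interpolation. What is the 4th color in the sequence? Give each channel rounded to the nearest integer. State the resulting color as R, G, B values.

(138, 171, 173)

With 8 swatches and endpoints inclusive, swatch 4 sits at t = (4 − 1)/(8 − 1) = 3/7 ≈ 0.4286.
#9884a7 → (152, 132, 167); #78e0b4 → (120, 224, 180).
R = 152 + 0.4286 × (120 − 152) = 138.285 → 138
G = 132 + 0.4286 × (224 − 132) = 171.431 → 171
B = 167 + 0.4286 × (180 − 167) = 172.572 → 173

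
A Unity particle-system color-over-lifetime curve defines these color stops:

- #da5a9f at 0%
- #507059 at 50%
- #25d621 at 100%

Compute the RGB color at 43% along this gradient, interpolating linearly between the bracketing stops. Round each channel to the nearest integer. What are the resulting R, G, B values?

(99, 109, 99)

43% lies between the 0% and 50% stops, so the local fraction is t = (43 − 0)/(50 − 0) = 43/50 ≈ 0.86.
#da5a9f → (218, 90, 159); #507059 → (80, 112, 89).
R = 218 + 0.86 × (80 − 218) = 99.32 → 99
G = 90 + 0.86 × (112 − 90) = 108.92 → 109
B = 159 + 0.86 × (89 − 159) = 98.8 → 99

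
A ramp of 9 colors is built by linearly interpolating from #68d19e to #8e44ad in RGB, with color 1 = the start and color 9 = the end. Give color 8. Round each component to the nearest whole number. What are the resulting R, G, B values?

(137, 86, 171)

With 9 swatches and endpoints inclusive, swatch 8 sits at t = (8 − 1)/(9 − 1) = 7/8 ≈ 0.875.
#68d19e → (104, 209, 158); #8e44ad → (142, 68, 173).
R = 104 + 0.875 × (142 − 104) = 137.25 → 137
G = 209 + 0.875 × (68 − 209) = 85.625 → 86
B = 158 + 0.875 × (173 − 158) = 171.125 → 171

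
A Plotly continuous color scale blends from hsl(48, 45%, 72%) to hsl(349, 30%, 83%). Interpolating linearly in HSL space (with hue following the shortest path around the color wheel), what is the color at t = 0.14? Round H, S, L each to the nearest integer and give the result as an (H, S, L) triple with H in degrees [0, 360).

Hue: 349 − 48 = 301°, but |301| > 180 so the shorter arc goes the other way: Δh = 301 − 360 = -59°.
H = 48 + 0.14 × (-59) = 39.74 → 40°
S = 45 + 0.14 × (30 − 45) = 42.9 → 43%
L = 72 + 0.14 × (83 − 72) = 73.54 → 74%

(40, 43, 74)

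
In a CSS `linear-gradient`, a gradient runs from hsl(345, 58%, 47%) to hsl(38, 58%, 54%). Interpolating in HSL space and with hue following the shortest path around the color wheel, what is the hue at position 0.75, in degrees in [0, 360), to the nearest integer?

Hue: 38 − 345 = -307°, but |-307| > 180 so the shorter arc goes the other way: Δh = -307 + 360 = 53°.
H = 345 + 0.75 × (53) = 384.75 → 385 → 385 mod 360 = 25°

25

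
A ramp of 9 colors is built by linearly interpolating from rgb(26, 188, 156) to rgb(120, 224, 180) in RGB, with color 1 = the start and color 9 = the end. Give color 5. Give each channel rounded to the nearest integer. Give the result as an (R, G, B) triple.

With 9 swatches and endpoints inclusive, swatch 5 sits at t = (5 − 1)/(9 − 1) = 4/8 ≈ 0.5.
R = 26 + 0.5 × (120 − 26) = 73 → 73
G = 188 + 0.5 × (224 − 188) = 206 → 206
B = 156 + 0.5 × (180 − 156) = 168 → 168

(73, 206, 168)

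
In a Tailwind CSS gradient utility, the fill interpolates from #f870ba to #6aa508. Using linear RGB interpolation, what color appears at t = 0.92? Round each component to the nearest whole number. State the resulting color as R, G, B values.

#f870ba → (248, 112, 186); #6aa508 → (106, 165, 8).
R = 248 + 0.92 × (106 − 248) = 248 + 0.92 × -142 = 117.36 → 117
G = 112 + 0.92 × (165 − 112) = 112 + 0.92 × 53 = 160.76 → 161
B = 186 + 0.92 × (8 − 186) = 186 + 0.92 × -178 = 22.24 → 22
So the blended color is (117, 161, 22), about #75a116.

(117, 161, 22)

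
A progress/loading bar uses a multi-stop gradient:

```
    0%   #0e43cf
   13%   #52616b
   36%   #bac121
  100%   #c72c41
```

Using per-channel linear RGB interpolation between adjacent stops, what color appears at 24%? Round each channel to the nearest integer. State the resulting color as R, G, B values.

(132, 143, 72)

24% lies between the 13% and 36% stops, so the local fraction is t = (24 − 13)/(36 − 13) = 11/23 ≈ 0.4783.
#52616b → (82, 97, 107); #bac121 → (186, 193, 33).
R = 82 + 0.4783 × (186 − 82) = 131.743 → 132
G = 97 + 0.4783 × (193 − 97) = 142.917 → 143
B = 107 + 0.4783 × (33 − 107) = 71.606 → 72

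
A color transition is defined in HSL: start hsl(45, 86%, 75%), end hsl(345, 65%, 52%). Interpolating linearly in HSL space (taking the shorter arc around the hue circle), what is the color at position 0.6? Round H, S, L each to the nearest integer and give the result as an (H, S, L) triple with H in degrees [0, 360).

Hue: 345 − 45 = 300°, but |300| > 180 so the shorter arc goes the other way: Δh = 300 − 360 = -60°.
H = 45 + 0.6 × (-60) = 9 → 9°
S = 86 + 0.6 × (65 − 86) = 73.4 → 73%
L = 75 + 0.6 × (52 − 75) = 61.2 → 61%

(9, 73, 61)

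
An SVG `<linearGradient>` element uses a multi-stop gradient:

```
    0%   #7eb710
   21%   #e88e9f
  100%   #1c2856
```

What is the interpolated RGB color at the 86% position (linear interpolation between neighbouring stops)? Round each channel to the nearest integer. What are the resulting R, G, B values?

86% lies between the 21% and 100% stops, so the local fraction is t = (86 − 21)/(100 − 21) = 65/79 ≈ 0.8228.
#e88e9f → (232, 142, 159); #1c2856 → (28, 40, 86).
R = 232 + 0.8228 × (28 − 232) = 64.149 → 64
G = 142 + 0.8228 × (40 − 142) = 58.074 → 58
B = 159 + 0.8228 × (86 − 159) = 98.936 → 99

(64, 58, 99)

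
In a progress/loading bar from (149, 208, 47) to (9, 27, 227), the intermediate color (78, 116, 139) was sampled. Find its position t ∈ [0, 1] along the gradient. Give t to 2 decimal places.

0.51

Invert the lerp on the G channel (largest span, 181): t = (116 − 208) / (27 − 208) = -92/-181 = 0.50829.
Check on R: (78 − 149)/(9 − 149) = 0.5071 ✓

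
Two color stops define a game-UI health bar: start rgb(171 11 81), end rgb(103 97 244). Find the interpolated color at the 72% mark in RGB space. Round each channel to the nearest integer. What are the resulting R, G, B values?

72% corresponds to t = 0.72.
R = 171 + 0.72 × (103 − 171) = 171 + 0.72 × -68 = 122.04 → 122
G = 11 + 0.72 × (97 − 11) = 11 + 0.72 × 86 = 72.92 → 73
B = 81 + 0.72 × (244 − 81) = 81 + 0.72 × 163 = 198.36 → 198

(122, 73, 198)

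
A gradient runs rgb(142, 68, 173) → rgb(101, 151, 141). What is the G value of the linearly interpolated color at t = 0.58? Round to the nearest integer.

G = 68 + 0.58 × (151 − 68) = 116.14 → 116

116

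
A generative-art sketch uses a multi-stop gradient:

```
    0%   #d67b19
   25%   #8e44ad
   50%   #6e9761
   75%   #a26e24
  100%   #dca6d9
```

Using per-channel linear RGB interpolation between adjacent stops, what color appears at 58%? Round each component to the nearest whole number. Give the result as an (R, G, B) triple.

(127, 138, 77)

58% lies between the 50% and 75% stops, so the local fraction is t = (58 − 50)/(75 − 50) = 8/25 ≈ 0.32.
#6e9761 → (110, 151, 97); #a26e24 → (162, 110, 36).
R = 110 + 0.32 × (162 − 110) = 126.64 → 127
G = 151 + 0.32 × (110 − 151) = 137.88 → 138
B = 97 + 0.32 × (36 − 97) = 77.48 → 77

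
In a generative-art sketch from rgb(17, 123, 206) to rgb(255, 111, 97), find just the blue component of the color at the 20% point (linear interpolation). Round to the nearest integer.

B = 206 + 0.2 × (97 − 206) = 184.2 → 184

184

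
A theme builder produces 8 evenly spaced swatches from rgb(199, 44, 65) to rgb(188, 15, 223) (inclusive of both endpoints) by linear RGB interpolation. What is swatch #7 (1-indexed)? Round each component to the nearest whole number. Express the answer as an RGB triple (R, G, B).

With 8 swatches and endpoints inclusive, swatch 7 sits at t = (7 − 1)/(8 − 1) = 6/7 ≈ 0.8571.
R = 199 + 0.8571 × (188 − 199) = 189.572 → 190
G = 44 + 0.8571 × (15 − 44) = 19.144 → 19
B = 65 + 0.8571 × (223 − 65) = 200.422 → 200

(190, 19, 200)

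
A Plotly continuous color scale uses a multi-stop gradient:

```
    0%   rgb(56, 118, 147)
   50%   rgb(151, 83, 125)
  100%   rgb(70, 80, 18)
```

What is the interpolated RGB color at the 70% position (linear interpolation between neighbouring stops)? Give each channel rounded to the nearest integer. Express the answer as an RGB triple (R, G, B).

(119, 82, 82)

70% lies between the 50% and 100% stops, so the local fraction is t = (70 − 50)/(100 − 50) = 20/50 ≈ 0.4.
R = 151 + 0.4 × (70 − 151) = 118.6 → 119
G = 83 + 0.4 × (80 − 83) = 81.8 → 82
B = 125 + 0.4 × (18 − 125) = 82.2 → 82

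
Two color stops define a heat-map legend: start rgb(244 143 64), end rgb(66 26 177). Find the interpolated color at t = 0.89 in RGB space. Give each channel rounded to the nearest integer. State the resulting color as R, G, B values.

R = 244 + 0.89 × (66 − 244) = 244 + 0.89 × -178 = 85.58 → 86
G = 143 + 0.89 × (26 − 143) = 143 + 0.89 × -117 = 38.87 → 39
B = 64 + 0.89 × (177 − 64) = 64 + 0.89 × 113 = 164.57 → 165
So the blended color is (86, 39, 165), about #5627a5.

(86, 39, 165)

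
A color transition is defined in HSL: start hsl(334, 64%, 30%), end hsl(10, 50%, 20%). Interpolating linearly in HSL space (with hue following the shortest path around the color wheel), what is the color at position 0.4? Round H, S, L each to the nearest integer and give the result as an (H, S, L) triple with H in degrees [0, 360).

Hue: 10 − 334 = -324°, but |-324| > 180 so the shorter arc goes the other way: Δh = -324 + 360 = 36°.
H = 334 + 0.4 × (36) = 348.4 → 348°
S = 64 + 0.4 × (50 − 64) = 58.4 → 58%
L = 30 + 0.4 × (20 − 30) = 26 → 26%

(348, 58, 26)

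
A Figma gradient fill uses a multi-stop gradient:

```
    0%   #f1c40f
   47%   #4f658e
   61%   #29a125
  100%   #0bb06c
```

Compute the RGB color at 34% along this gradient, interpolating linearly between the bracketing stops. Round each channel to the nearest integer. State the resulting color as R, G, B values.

34% lies between the 0% and 47% stops, so the local fraction is t = (34 − 0)/(47 − 0) = 34/47 ≈ 0.7234.
#f1c40f → (241, 196, 15); #4f658e → (79, 101, 142).
R = 241 + 0.7234 × (79 − 241) = 123.809 → 124
G = 196 + 0.7234 × (101 − 196) = 127.277 → 127
B = 15 + 0.7234 × (142 − 15) = 106.872 → 107

(124, 127, 107)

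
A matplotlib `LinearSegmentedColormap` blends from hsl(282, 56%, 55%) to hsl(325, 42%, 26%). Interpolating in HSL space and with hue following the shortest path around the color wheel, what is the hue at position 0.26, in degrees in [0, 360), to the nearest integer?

Hue arc: Δh = 325 − 282 = 43° (|Δh| ≤ 180, already the shorter path).
H = 282 + 0.26 × (43) = 293.18 → 293°

293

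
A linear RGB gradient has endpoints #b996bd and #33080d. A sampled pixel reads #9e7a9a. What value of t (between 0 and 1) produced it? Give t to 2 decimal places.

0.20

Invert the lerp on the B channel (largest span, 176): t = (154 − 189) / (13 − 189) = -35/-176 = 0.19886.
Check on R: (158 − 185)/(51 − 185) = 0.2015 ✓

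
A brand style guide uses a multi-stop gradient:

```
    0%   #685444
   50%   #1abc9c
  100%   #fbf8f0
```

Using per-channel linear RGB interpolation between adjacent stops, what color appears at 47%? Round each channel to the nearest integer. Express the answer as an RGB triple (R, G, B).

47% lies between the 0% and 50% stops, so the local fraction is t = (47 − 0)/(50 − 0) = 47/50 ≈ 0.94.
#685444 → (104, 84, 68); #1abc9c → (26, 188, 156).
R = 104 + 0.94 × (26 − 104) = 30.68 → 31
G = 84 + 0.94 × (188 − 84) = 181.76 → 182
B = 68 + 0.94 × (156 − 68) = 150.72 → 151

(31, 182, 151)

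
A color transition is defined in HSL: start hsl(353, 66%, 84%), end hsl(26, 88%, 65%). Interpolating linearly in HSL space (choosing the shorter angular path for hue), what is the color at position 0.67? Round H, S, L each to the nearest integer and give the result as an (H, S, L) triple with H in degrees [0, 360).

(15, 81, 71)

Hue: 26 − 353 = -327°, but |-327| > 180 so the shorter arc goes the other way: Δh = -327 + 360 = 33°.
H = 353 + 0.67 × (33) = 375.11 → 375 → 375 mod 360 = 15°
S = 66 + 0.67 × (88 − 66) = 80.74 → 81%
L = 84 + 0.67 × (65 − 84) = 71.27 → 71%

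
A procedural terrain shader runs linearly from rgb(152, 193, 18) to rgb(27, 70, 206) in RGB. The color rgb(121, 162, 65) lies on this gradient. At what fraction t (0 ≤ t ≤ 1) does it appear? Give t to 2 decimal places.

0.25

Invert the lerp on the B channel (largest span, 188): t = (65 − 18) / (206 − 18) = 47/188 = 0.25.
Check on R: (121 − 152)/(27 − 152) = 0.248 ✓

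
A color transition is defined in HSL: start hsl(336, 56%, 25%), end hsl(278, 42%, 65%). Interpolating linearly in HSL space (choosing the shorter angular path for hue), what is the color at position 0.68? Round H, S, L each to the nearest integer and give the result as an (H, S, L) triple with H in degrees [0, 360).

(297, 46, 52)

Hue arc: Δh = 278 − 336 = -58° (|Δh| ≤ 180, already the shorter path).
H = 336 + 0.68 × (-58) = 296.56 → 297°
S = 56 + 0.68 × (42 − 56) = 46.48 → 46%
L = 25 + 0.68 × (65 − 25) = 52.2 → 52%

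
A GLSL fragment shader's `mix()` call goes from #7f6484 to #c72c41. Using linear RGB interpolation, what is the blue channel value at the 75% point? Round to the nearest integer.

B₁ = 132 (from #7f6484), B₂ = 65 (from #c72c41).
B = 132 + 0.75 × (65 − 132) = 81.75 → 82

82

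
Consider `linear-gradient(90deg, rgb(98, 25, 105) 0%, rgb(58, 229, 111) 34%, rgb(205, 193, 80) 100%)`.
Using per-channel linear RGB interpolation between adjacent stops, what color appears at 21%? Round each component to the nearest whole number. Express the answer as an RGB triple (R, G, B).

(73, 151, 109)

21% lies between the 0% and 34% stops, so the local fraction is t = (21 − 0)/(34 − 0) = 21/34 ≈ 0.6176.
R = 98 + 0.6176 × (58 − 98) = 73.296 → 73
G = 25 + 0.6176 × (229 − 25) = 150.99 → 151
B = 105 + 0.6176 × (111 − 105) = 108.706 → 109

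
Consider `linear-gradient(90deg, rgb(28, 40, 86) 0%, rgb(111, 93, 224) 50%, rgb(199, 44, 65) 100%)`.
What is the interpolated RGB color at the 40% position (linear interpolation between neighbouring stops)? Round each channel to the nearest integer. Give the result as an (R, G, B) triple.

40% lies between the 0% and 50% stops, so the local fraction is t = (40 − 0)/(50 − 0) = 40/50 ≈ 0.8.
R = 28 + 0.8 × (111 − 28) = 94.4 → 94
G = 40 + 0.8 × (93 − 40) = 82.4 → 82
B = 86 + 0.8 × (224 − 86) = 196.4 → 196

(94, 82, 196)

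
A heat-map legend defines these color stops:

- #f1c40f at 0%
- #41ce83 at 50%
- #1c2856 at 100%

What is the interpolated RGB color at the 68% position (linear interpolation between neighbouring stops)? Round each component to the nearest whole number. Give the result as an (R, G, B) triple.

68% lies between the 50% and 100% stops, so the local fraction is t = (68 − 50)/(100 − 50) = 18/50 ≈ 0.36.
#41ce83 → (65, 206, 131); #1c2856 → (28, 40, 86).
R = 65 + 0.36 × (28 − 65) = 51.68 → 52
G = 206 + 0.36 × (40 − 206) = 146.24 → 146
B = 131 + 0.36 × (86 − 131) = 114.8 → 115

(52, 146, 115)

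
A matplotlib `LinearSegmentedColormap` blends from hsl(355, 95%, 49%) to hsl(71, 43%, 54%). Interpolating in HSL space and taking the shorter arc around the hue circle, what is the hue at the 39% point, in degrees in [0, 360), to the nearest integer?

25

Hue: 71 − 355 = -284°, but |-284| > 180 so the shorter arc goes the other way: Δh = -284 + 360 = 76°.
H = 355 + 0.39 × (76) = 384.64 → 385 → 385 mod 360 = 25°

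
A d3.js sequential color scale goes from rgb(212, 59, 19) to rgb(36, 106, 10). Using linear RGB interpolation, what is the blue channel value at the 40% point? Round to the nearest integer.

15

B = 19 + 0.4 × (10 − 19) = 15.4 → 15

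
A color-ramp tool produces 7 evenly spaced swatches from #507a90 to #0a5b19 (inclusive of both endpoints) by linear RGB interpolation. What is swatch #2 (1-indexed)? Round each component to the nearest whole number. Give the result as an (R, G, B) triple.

(68, 117, 124)

With 7 swatches and endpoints inclusive, swatch 2 sits at t = (2 − 1)/(7 − 1) = 1/6 ≈ 0.1667.
#507a90 → (80, 122, 144); #0a5b19 → (10, 91, 25).
R = 80 + 0.1667 × (10 − 80) = 68.331 → 68
G = 122 + 0.1667 × (91 − 122) = 116.832 → 117
B = 144 + 0.1667 × (25 − 144) = 124.163 → 124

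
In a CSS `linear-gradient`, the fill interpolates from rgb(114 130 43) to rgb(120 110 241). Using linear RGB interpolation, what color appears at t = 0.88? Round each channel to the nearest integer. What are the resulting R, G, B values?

R = 114 + 0.88 × (120 − 114) = 114 + 0.88 × 6 = 119.28 → 119
G = 130 + 0.88 × (110 − 130) = 130 + 0.88 × -20 = 112.4 → 112
B = 43 + 0.88 × (241 − 43) = 43 + 0.88 × 198 = 217.24 → 217

(119, 112, 217)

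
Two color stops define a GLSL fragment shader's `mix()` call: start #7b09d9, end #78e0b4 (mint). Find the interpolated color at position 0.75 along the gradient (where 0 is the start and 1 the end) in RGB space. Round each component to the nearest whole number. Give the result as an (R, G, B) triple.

#7b09d9 → (123, 9, 217); #78e0b4 → (120, 224, 180).
R = 123 + 0.75 × (120 − 123) = 123 + 0.75 × -3 = 120.75 → 121
G = 9 + 0.75 × (224 − 9) = 9 + 0.75 × 215 = 170.25 → 170
B = 217 + 0.75 × (180 − 217) = 217 + 0.75 × -37 = 189.25 → 189
So the blended color is (121, 170, 189), about #79aabd.

(121, 170, 189)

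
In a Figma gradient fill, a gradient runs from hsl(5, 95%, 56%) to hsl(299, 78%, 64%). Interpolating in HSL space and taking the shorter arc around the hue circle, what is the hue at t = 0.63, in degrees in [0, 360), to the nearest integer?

Hue: 299 − 5 = 294°, but |294| > 180 so the shorter arc goes the other way: Δh = 294 − 360 = -66°.
H = 5 + 0.63 × (-66) = -36.58 → -37 → -37 mod 360 = 323°

323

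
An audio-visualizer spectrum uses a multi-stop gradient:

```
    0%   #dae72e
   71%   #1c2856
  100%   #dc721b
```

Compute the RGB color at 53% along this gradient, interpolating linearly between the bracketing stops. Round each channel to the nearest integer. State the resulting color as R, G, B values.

(76, 88, 76)

53% lies between the 0% and 71% stops, so the local fraction is t = (53 − 0)/(71 − 0) = 53/71 ≈ 0.7465.
#dae72e → (218, 231, 46); #1c2856 → (28, 40, 86).
R = 218 + 0.7465 × (28 − 218) = 76.165 → 76
G = 231 + 0.7465 × (40 − 231) = 88.418 → 88
B = 46 + 0.7465 × (86 − 46) = 75.86 → 76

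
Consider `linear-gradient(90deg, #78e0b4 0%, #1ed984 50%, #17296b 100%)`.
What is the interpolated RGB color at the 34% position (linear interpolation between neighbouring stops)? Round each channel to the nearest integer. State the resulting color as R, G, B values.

34% lies between the 0% and 50% stops, so the local fraction is t = (34 − 0)/(50 − 0) = 34/50 ≈ 0.68.
#78e0b4 → (120, 224, 180); #1ed984 → (30, 217, 132).
R = 120 + 0.68 × (30 − 120) = 58.8 → 59
G = 224 + 0.68 × (217 − 224) = 219.24 → 219
B = 180 + 0.68 × (132 − 180) = 147.36 → 147

(59, 219, 147)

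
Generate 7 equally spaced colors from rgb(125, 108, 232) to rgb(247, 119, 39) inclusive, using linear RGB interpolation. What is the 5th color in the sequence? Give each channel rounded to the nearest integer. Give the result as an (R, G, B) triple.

With 7 swatches and endpoints inclusive, swatch 5 sits at t = (5 − 1)/(7 − 1) = 4/6 ≈ 0.6667.
R = 125 + 0.6667 × (247 − 125) = 206.337 → 206
G = 108 + 0.6667 × (119 − 108) = 115.334 → 115
B = 232 + 0.6667 × (39 − 232) = 103.327 → 103

(206, 115, 103)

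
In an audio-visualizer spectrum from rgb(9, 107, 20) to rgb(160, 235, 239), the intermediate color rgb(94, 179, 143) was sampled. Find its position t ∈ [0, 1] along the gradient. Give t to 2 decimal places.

0.56

Invert the lerp on the B channel (largest span, 219): t = (143 − 20) / (239 − 20) = 123/219 = 0.56164.
Check on R: (94 − 9)/(160 − 9) = 0.5629 ✓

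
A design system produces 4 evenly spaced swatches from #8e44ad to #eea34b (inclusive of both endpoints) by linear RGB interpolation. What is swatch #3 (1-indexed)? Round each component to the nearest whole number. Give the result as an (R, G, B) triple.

With 4 swatches and endpoints inclusive, swatch 3 sits at t = (3 − 1)/(4 − 1) = 2/3 ≈ 0.6667.
#8e44ad → (142, 68, 173); #eea34b → (238, 163, 75).
R = 142 + 0.6667 × (238 − 142) = 206.003 → 206
G = 68 + 0.6667 × (163 − 68) = 131.337 → 131
B = 173 + 0.6667 × (75 − 173) = 107.663 → 108

(206, 131, 108)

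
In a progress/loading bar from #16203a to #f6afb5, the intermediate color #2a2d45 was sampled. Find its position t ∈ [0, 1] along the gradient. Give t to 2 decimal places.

0.09

Invert the lerp on the R channel (largest span, 224): t = (42 − 22) / (246 − 22) = 20/224 = 0.089286.
Check on G: (45 − 32)/(175 − 32) = 0.09091 ✓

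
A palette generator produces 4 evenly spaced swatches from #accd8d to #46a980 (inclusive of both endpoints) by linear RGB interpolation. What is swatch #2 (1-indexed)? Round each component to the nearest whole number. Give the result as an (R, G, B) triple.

(138, 193, 137)

With 4 swatches and endpoints inclusive, swatch 2 sits at t = (2 − 1)/(4 − 1) = 1/3 ≈ 0.3333.
#accd8d → (172, 205, 141); #46a980 → (70, 169, 128).
R = 172 + 0.3333 × (70 − 172) = 138.003 → 138
G = 205 + 0.3333 × (169 − 205) = 193.001 → 193
B = 141 + 0.3333 × (128 − 141) = 136.667 → 137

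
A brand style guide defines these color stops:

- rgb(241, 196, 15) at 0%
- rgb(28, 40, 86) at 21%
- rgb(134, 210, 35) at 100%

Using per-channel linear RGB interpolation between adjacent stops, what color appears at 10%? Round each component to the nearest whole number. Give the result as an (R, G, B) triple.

(140, 122, 49)

10% lies between the 0% and 21% stops, so the local fraction is t = (10 − 0)/(21 − 0) = 10/21 ≈ 0.4762.
R = 241 + 0.4762 × (28 − 241) = 139.569 → 140
G = 196 + 0.4762 × (40 − 196) = 121.713 → 122
B = 15 + 0.4762 × (86 − 15) = 48.81 → 49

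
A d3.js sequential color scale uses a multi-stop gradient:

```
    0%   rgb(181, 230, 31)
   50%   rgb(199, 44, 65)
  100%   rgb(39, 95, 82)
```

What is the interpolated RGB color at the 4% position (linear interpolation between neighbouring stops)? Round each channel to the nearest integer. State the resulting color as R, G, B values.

(182, 215, 34)

4% lies between the 0% and 50% stops, so the local fraction is t = (4 − 0)/(50 − 0) = 4/50 ≈ 0.08.
R = 181 + 0.08 × (199 − 181) = 182.44 → 182
G = 230 + 0.08 × (44 − 230) = 215.12 → 215
B = 31 + 0.08 × (65 − 31) = 33.72 → 34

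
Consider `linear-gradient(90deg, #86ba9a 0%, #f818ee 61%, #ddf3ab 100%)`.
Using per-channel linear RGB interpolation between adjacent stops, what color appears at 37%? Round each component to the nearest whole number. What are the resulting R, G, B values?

37% lies between the 0% and 61% stops, so the local fraction is t = (37 − 0)/(61 − 0) = 37/61 ≈ 0.6066.
#86ba9a → (134, 186, 154); #f818ee → (248, 24, 238).
R = 134 + 0.6066 × (248 − 134) = 203.152 → 203
G = 186 + 0.6066 × (24 − 186) = 87.731 → 88
B = 154 + 0.6066 × (238 − 154) = 204.954 → 205

(203, 88, 205)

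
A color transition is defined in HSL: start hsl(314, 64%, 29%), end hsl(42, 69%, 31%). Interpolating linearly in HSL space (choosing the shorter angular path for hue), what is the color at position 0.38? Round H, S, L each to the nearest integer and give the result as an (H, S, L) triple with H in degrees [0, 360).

Hue: 42 − 314 = -272°, but |-272| > 180 so the shorter arc goes the other way: Δh = -272 + 360 = 88°.
H = 314 + 0.38 × (88) = 347.44 → 347°
S = 64 + 0.38 × (69 − 64) = 65.9 → 66%
L = 29 + 0.38 × (31 − 29) = 29.76 → 30%

(347, 66, 30)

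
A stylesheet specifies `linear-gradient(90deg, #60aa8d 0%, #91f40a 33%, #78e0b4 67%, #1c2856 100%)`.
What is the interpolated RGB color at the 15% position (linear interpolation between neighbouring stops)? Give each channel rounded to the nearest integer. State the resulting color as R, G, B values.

15% lies between the 0% and 33% stops, so the local fraction is t = (15 − 0)/(33 − 0) = 15/33 ≈ 0.4545.
#60aa8d → (96, 170, 141); #91f40a → (145, 244, 10).
R = 96 + 0.4545 × (145 − 96) = 118.27 → 118
G = 170 + 0.4545 × (244 − 170) = 203.633 → 204
B = 141 + 0.4545 × (10 − 141) = 81.46 → 81

(118, 204, 81)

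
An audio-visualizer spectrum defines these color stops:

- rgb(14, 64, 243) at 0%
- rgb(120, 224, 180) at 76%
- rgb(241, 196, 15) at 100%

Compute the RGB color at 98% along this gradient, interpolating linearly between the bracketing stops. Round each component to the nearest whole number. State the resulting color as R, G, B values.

(231, 198, 29)

98% lies between the 76% and 100% stops, so the local fraction is t = (98 − 76)/(100 − 76) = 22/24 ≈ 0.9167.
R = 120 + 0.9167 × (241 − 120) = 230.921 → 231
G = 224 + 0.9167 × (196 − 224) = 198.332 → 198
B = 180 + 0.9167 × (15 − 180) = 28.745 → 29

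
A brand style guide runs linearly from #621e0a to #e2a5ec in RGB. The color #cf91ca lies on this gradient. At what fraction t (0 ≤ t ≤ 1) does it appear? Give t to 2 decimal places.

Invert the lerp on the B channel (largest span, 226): t = (202 − 10) / (236 − 10) = 192/226 = 0.84956.
Check on R: (207 − 98)/(226 − 98) = 0.8516 ✓

0.85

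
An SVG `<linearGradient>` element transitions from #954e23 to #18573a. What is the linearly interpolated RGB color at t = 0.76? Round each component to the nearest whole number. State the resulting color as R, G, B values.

(54, 85, 52)

#954e23 → (149, 78, 35); #18573a → (24, 87, 58).
R = 149 + 0.76 × (24 − 149) = 149 + 0.76 × -125 = 54 → 54
G = 78 + 0.76 × (87 − 78) = 78 + 0.76 × 9 = 84.84 → 85
B = 35 + 0.76 × (58 − 35) = 35 + 0.76 × 23 = 52.48 → 52
So the blended color is (54, 85, 52), about #365534.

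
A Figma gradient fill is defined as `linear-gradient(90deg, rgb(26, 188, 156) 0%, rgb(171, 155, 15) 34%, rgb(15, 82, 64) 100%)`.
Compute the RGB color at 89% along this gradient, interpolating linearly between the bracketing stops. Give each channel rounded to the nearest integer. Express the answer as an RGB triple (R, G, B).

89% lies between the 34% and 100% stops, so the local fraction is t = (89 − 34)/(100 − 34) = 55/66 ≈ 0.8333.
R = 171 + 0.8333 × (15 − 171) = 41.005 → 41
G = 155 + 0.8333 × (82 − 155) = 94.169 → 94
B = 15 + 0.8333 × (64 − 15) = 55.832 → 56

(41, 94, 56)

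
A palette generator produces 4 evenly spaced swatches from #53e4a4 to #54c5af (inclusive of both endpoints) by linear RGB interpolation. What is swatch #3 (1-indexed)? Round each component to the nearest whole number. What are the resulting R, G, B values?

With 4 swatches and endpoints inclusive, swatch 3 sits at t = (3 − 1)/(4 − 1) = 2/3 ≈ 0.6667.
#53e4a4 → (83, 228, 164); #54c5af → (84, 197, 175).
R = 83 + 0.6667 × (84 − 83) = 83.667 → 84
G = 228 + 0.6667 × (197 − 228) = 207.332 → 207
B = 164 + 0.6667 × (175 − 164) = 171.334 → 171

(84, 207, 171)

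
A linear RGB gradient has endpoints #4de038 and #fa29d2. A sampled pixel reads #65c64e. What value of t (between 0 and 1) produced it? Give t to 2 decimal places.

Invert the lerp on the G channel (largest span, 183): t = (198 − 224) / (41 − 224) = -26/-183 = 0.14208.
Check on R: (101 − 77)/(250 − 77) = 0.1387 ✓

0.14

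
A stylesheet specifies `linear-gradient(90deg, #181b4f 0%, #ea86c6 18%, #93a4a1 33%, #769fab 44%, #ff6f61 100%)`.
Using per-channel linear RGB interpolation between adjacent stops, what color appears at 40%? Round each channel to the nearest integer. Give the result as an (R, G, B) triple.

(129, 161, 167)

40% lies between the 33% and 44% stops, so the local fraction is t = (40 − 33)/(44 − 33) = 7/11 ≈ 0.6364.
#93a4a1 → (147, 164, 161); #769fab → (118, 159, 171).
R = 147 + 0.6364 × (118 − 147) = 128.544 → 129
G = 164 + 0.6364 × (159 − 164) = 160.818 → 161
B = 161 + 0.6364 × (171 − 161) = 167.364 → 167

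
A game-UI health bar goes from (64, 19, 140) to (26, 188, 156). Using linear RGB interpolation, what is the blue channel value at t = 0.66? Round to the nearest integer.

151

B = 140 + 0.66 × (156 − 140) = 150.56 → 151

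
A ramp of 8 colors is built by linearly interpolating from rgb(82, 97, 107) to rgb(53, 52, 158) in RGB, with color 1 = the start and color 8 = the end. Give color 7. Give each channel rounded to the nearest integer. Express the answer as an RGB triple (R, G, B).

With 8 swatches and endpoints inclusive, swatch 7 sits at t = (7 − 1)/(8 − 1) = 6/7 ≈ 0.8571.
R = 82 + 0.8571 × (53 − 82) = 57.144 → 57
G = 97 + 0.8571 × (52 − 97) = 58.431 → 58
B = 107 + 0.8571 × (158 − 107) = 150.712 → 151

(57, 58, 151)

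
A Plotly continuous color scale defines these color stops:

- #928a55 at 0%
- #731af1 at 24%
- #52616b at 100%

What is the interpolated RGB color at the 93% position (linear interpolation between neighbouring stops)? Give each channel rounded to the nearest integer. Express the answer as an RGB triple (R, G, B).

(85, 90, 119)

93% lies between the 24% and 100% stops, so the local fraction is t = (93 − 24)/(100 − 24) = 69/76 ≈ 0.9079.
#731af1 → (115, 26, 241); #52616b → (82, 97, 107).
R = 115 + 0.9079 × (82 − 115) = 85.039 → 85
G = 26 + 0.9079 × (97 − 26) = 90.461 → 90
B = 241 + 0.9079 × (107 − 241) = 119.341 → 119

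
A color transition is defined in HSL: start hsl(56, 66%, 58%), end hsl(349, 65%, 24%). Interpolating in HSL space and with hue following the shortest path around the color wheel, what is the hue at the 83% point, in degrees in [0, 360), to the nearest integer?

Hue: 349 − 56 = 293°, but |293| > 180 so the shorter arc goes the other way: Δh = 293 − 360 = -67°.
H = 56 + 0.83 × (-67) = 0.39 → 0°

0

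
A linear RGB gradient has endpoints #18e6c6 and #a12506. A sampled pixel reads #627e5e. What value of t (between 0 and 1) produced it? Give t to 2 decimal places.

Invert the lerp on the G channel (largest span, 193): t = (126 − 230) / (37 − 230) = -104/-193 = 0.53886.
Check on R: (98 − 24)/(161 − 24) = 0.5401 ✓

0.54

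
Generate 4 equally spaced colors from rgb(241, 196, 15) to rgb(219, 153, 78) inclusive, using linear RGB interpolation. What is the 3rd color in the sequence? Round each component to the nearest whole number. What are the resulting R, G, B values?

(226, 167, 57)

With 4 swatches and endpoints inclusive, swatch 3 sits at t = (3 − 1)/(4 − 1) = 2/3 ≈ 0.6667.
R = 241 + 0.6667 × (219 − 241) = 226.333 → 226
G = 196 + 0.6667 × (153 − 196) = 167.332 → 167
B = 15 + 0.6667 × (78 − 15) = 57.002 → 57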